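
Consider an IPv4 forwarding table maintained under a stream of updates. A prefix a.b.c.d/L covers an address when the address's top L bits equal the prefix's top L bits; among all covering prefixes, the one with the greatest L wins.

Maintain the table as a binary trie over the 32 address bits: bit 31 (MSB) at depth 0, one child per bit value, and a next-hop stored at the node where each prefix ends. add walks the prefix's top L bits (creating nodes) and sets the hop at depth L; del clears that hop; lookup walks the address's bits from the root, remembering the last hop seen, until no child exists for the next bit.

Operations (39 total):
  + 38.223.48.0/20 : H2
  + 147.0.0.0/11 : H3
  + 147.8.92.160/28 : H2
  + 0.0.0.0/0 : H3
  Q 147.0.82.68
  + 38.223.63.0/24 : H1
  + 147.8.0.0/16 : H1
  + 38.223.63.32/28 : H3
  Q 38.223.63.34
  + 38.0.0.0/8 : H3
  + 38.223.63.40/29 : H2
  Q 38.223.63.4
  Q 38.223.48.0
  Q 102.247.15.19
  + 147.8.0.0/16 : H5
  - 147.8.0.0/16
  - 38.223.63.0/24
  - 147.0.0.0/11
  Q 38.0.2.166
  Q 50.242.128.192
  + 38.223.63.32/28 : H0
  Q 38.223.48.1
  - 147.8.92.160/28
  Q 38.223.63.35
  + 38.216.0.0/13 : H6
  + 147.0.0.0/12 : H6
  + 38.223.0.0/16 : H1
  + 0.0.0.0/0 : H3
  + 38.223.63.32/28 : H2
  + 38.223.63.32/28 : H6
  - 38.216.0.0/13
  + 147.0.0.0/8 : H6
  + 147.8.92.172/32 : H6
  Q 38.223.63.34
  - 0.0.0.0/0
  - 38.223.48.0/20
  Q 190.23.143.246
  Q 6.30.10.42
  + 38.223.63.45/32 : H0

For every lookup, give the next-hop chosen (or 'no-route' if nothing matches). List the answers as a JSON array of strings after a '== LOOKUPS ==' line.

Apply in order:
  add 38.223.48.0/20 -> H2 at depth 20
  add 147.0.0.0/11 -> H3 at depth 11
  add 147.8.92.160/28 -> H2 at depth 28
  add 0.0.0.0/0 -> H3 at depth 0
  lookup 147.0.82.68: bits 100100110000 walk d0:H3→d1:-→d2:-→d3:-→d4:-→d5:-→d6:-→d7:-→d8:-→d9:-→d10:-→d11:H3→d12:- -> H3
  add 38.223.63.0/24 -> H1 at depth 24
  add 147.8.0.0/16 -> H1 at depth 16
  add 38.223.63.32/28 -> H3 at depth 28
  lookup 38.223.63.34: bits 0010011011011111001111110010 walk d0:H3→d1:-→d2:-→d3:-→d4:-→d5:-→d6:-→d7:-→d8:-→d9:-→d10:-→d11:-→d12:-→d13:-→d14:-→d15:-→d16:-→d17:-→d18:-→d19:-→d20:H2→d21:-→d22:-→d23:-→d24:H1→d25:-→d26:-→d27:-→d28:H3 -> H3
  add 38.0.0.0/8 -> H3 at depth 8
  add 38.223.63.40/29 -> H2 at depth 29
  lookup 38.223.63.4: bits 00100110110111110011111100 walk d0:H3→d1:-→d2:-→d3:-→d4:-→d5:-→d6:-→d7:-→d8:H3→d9:-→d10:-→d11:-→d12:-→d13:-→d14:-→d15:-→d16:-→d17:-→d18:-→d19:-→d20:H2→d21:-→d22:-→d23:-→d24:H1→d25:-→d26:- -> H1
  lookup 38.223.48.0: bits 00100110110111110011 walk d0:H3→d1:-→d2:-→d3:-→d4:-→d5:-→d6:-→d7:-→d8:H3→d9:-→d10:-→d11:-→d12:-→d13:-→d14:-→d15:-→d16:-→d17:-→d18:-→d19:-→d20:H2 -> H2
  lookup 102.247.15.19: bits 0 walk d0:H3→d1:- -> H3
  add 147.8.0.0/16 -> H5 at depth 16
  del 147.8.0.0/16 (clear depth 16)
  del 38.223.63.0/24 (clear depth 24)
  del 147.0.0.0/11 (clear depth 11)
  lookup 38.0.2.166: bits 00100110 walk d0:H3→d1:-→d2:-→d3:-→d4:-→d5:-→d6:-→d7:-→d8:H3 -> H3
  lookup 50.242.128.192: bits 001 walk d0:H3→d1:-→d2:-→d3:- -> H3
  add 38.223.63.32/28 -> H0 at depth 28
  lookup 38.223.48.1: bits 00100110110111110011 walk d0:H3→d1:-→d2:-→d3:-→d4:-→d5:-→d6:-→d7:-→d8:H3→d9:-→d10:-→d11:-→d12:-→d13:-→d14:-→d15:-→d16:-→d17:-→d18:-→d19:-→d20:H2 -> H2
  del 147.8.92.160/28 (clear depth 28)
  lookup 38.223.63.35: bits 0010011011011111001111110010 walk d0:H3→d1:-→d2:-→d3:-→d4:-→d5:-→d6:-→d7:-→d8:H3→d9:-→d10:-→d11:-→d12:-→d13:-→d14:-→d15:-→d16:-→d17:-→d18:-→d19:-→d20:H2→d21:-→d22:-→d23:-→d24:-→d25:-→d26:-→d27:-→d28:H0 -> H0
  add 38.216.0.0/13 -> H6 at depth 13
  add 147.0.0.0/12 -> H6 at depth 12
  add 38.223.0.0/16 -> H1 at depth 16
  add 0.0.0.0/0 -> H3 at depth 0
  add 38.223.63.32/28 -> H2 at depth 28
  add 38.223.63.32/28 -> H6 at depth 28
  del 38.216.0.0/13 (clear depth 13)
  add 147.0.0.0/8 -> H6 at depth 8
  add 147.8.92.172/32 -> H6 at depth 32
  lookup 38.223.63.34: bits 0010011011011111001111110010 walk d0:H3→d1:-→d2:-→d3:-→d4:-→d5:-→d6:-→d7:-→d8:H3→d9:-→d10:-→d11:-→d12:-→d13:-→d14:-→d15:-→d16:H1→d17:-→d18:-→d19:-→d20:H2→d21:-→d22:-→d23:-→d24:-→d25:-→d26:-→d27:-→d28:H6 -> H6
  del 0.0.0.0/0 (clear depth 0)
  del 38.223.48.0/20 (clear depth 20)
  lookup 190.23.143.246: bits 10 walk d0:-→d1:-→d2:- -> no-route
  lookup 6.30.10.42: bits 00 walk d0:-→d1:-→d2:- -> no-route
  add 38.223.63.45/32 -> H0 at depth 32

== LOOKUPS ==
["H3","H3","H1","H2","H3","H3","H3","H2","H0","H6","no-route","no-route"]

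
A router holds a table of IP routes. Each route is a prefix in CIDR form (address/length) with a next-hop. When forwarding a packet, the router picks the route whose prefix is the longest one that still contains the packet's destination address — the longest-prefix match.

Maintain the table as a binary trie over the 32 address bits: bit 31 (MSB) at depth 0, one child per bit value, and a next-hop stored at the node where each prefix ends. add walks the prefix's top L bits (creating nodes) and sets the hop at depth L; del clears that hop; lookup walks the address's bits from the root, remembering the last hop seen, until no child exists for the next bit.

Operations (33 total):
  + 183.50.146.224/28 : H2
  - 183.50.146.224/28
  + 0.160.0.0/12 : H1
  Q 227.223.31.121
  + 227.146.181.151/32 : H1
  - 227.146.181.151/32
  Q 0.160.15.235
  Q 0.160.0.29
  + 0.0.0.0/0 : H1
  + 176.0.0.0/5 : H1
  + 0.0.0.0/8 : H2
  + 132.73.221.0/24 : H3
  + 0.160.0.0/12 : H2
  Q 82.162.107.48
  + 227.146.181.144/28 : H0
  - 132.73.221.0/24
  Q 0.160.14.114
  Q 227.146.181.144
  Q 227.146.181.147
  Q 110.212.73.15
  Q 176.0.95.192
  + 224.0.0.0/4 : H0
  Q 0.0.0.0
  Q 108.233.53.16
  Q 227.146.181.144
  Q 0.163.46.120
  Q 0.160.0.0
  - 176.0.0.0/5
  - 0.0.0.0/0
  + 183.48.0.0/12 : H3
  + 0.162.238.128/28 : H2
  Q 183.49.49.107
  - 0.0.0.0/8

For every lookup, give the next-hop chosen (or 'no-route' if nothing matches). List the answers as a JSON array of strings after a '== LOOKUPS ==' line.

Trace:
  add 183.50.146.224/28 -> H2 at depth 28
  - 183.50.146.224/28 clear@28
  add 0.160.0.0/12 -> H1 at depth 12
  lookup 227.223.31.121: bits 1 walk d0:-→d1:- -> no-route
  add 227.146.181.151/32 -> H1 at depth 32
  - 227.146.181.151/32 clear@32
  lookup 0.160.15.235: bits 000000001010 walk d0:-→d1:-→d2:-→d3:-→d4:-→d5:-→d6:-→d7:-→d8:-→d9:-→d10:-→d11:-→d12:H1 -> H1
  lookup 0.160.0.29: bits 000000001010 walk d0:-→d1:-→d2:-→d3:-→d4:-→d5:-→d6:-→d7:-→d8:-→d9:-→d10:-→d11:-→d12:H1 -> H1
  add 0.0.0.0/0 -> H1 at depth 0
  add 176.0.0.0/5 -> H1 at depth 5
  add 0.0.0.0/8 -> H2 at depth 8
  add 132.73.221.0/24 -> H3 at depth 24
  add 0.160.0.0/12 -> H2 at depth 12
  lookup 82.162.107.48: bits 0 walk d0:H1→d1:- -> H1
  add 227.146.181.144/28 -> H0 at depth 28
  - 132.73.221.0/24 clear@24
  lookup 0.160.14.114: bits 000000001010 walk d0:H1→d1:-→d2:-→d3:-→d4:-→d5:-→d6:-→d7:-→d8:H2→d9:-→d10:-→d11:-→d12:H2 -> H2
  lookup 227.146.181.144: bits 11100011100100101011010110010 walk d0:H1→d1:-→d2:-→d3:-→d4:-→d5:-→d6:-→d7:-→d8:-→d9:-→d10:-→d11:-→d12:-→d13:-→d14:-→d15:-→d16:-→d17:-→d18:-→d19:-→d20:-→d21:-→d22:-→d23:-→d24:-→d25:-→d26:-→d27:-→d28:H0→d29:- -> H0
  lookup 227.146.181.147: bits 11100011100100101011010110010 walk d0:H1→d1:-→d2:-→d3:-→d4:-→d5:-→d6:-→d7:-→d8:-→d9:-→d10:-→d11:-→d12:-→d13:-→d14:-→d15:-→d16:-→d17:-→d18:-→d19:-→d20:-→d21:-→d22:-→d23:-→d24:-→d25:-→d26:-→d27:-→d28:H0→d29:- -> H0
  lookup 110.212.73.15: bits 0 walk d0:H1→d1:- -> H1
  lookup 176.0.95.192: bits 10110 walk d0:H1→d1:-→d2:-→d3:-→d4:-→d5:H1 -> H1
  add 224.0.0.0/4 -> H0 at depth 4
  lookup 0.0.0.0: bits 00000000 walk d0:H1→d1:-→d2:-→d3:-→d4:-→d5:-→d6:-→d7:-→d8:H2 -> H2
  lookup 108.233.53.16: bits 0 walk d0:H1→d1:- -> H1
  lookup 227.146.181.144: bits 11100011100100101011010110010 walk d0:H1→d1:-→d2:-→d3:-→d4:H0→d5:-→d6:-→d7:-→d8:-→d9:-→d10:-→d11:-→d12:-→d13:-→d14:-→d15:-→d16:-→d17:-→d18:-→d19:-→d20:-→d21:-→d22:-→d23:-→d24:-→d25:-→d26:-→d27:-→d28:H0→d29:- -> H0
  lookup 0.163.46.120: bits 000000001010 walk d0:H1→d1:-→d2:-→d3:-→d4:-→d5:-→d6:-→d7:-→d8:H2→d9:-→d10:-→d11:-→d12:H2 -> H2
  lookup 0.160.0.0: bits 000000001010 walk d0:H1→d1:-→d2:-→d3:-→d4:-→d5:-→d6:-→d7:-→d8:H2→d9:-→d10:-→d11:-→d12:H2 -> H2
  - 176.0.0.0/5 clear@5
  - 0.0.0.0/0 clear@0
  add 183.48.0.0/12 -> H3 at depth 12
  add 0.162.238.128/28 -> H2 at depth 28
  lookup 183.49.49.107: bits 10110111001100 walk d0:-→d1:-→d2:-→d3:-→d4:-→d5:-→d6:-→d7:-→d8:-→d9:-→d10:-→d11:-→d12:H3→d13:-→d14:- -> H3
  - 0.0.0.0/8 clear@8

== LOOKUPS ==
["no-route","H1","H1","H1","H2","H0","H0","H1","H1","H2","H1","H0","H2","H2","H3"]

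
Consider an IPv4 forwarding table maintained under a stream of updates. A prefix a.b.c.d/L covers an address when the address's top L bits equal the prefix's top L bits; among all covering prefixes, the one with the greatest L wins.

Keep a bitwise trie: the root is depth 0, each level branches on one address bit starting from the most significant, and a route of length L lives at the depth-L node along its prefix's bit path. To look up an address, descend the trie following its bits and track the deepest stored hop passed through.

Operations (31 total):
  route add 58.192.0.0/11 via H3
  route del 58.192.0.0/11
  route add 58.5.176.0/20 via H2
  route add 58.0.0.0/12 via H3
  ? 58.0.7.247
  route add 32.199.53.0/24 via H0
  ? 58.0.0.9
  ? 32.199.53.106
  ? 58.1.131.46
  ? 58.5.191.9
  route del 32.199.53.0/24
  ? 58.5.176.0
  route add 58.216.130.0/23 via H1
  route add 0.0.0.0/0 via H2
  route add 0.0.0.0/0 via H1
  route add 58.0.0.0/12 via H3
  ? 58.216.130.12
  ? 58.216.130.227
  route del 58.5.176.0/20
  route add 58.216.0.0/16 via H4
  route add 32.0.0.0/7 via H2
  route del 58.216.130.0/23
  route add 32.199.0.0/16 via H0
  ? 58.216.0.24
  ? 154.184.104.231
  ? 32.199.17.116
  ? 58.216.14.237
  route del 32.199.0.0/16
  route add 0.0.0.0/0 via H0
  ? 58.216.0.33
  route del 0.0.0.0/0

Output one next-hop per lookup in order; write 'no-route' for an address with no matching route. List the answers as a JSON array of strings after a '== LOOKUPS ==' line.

Trace:
  add 58.192.0.0/11 -> H3 at depth 11
  del 58.192.0.0/11 (clear depth 11)
  add 58.5.176.0/20 -> H2 at depth 20
  add 58.0.0.0/12 -> H3 at depth 12
  lookup 58.0.7.247: bits 0011101000000 walk d0:-→d1:-→d2:-→d3:-→d4:-→d5:-→d6:-→d7:-→d8:-→d9:-→d10:-→d11:-→d12:H3→d13:- -> H3
  add 32.199.53.0/24 -> H0 at depth 24
  lookup 58.0.0.9: bits 0011101000000 walk d0:-→d1:-→d2:-→d3:-→d4:-→d5:-→d6:-→d7:-→d8:-→d9:-→d10:-→d11:-→d12:H3→d13:- -> H3
  lookup 32.199.53.106: bits 001000001100011100110101 walk d0:-→d1:-→d2:-→d3:-→d4:-→d5:-→d6:-→d7:-→d8:-→d9:-→d10:-→d11:-→d12:-→d13:-→d14:-→d15:-→d16:-→d17:-→d18:-→d19:-→d20:-→d21:-→d22:-→d23:-→d24:H0 -> H0
  lookup 58.1.131.46: bits 0011101000000 walk d0:-→d1:-→d2:-→d3:-→d4:-→d5:-→d6:-→d7:-→d8:-→d9:-→d10:-→d11:-→d12:H3→d13:- -> H3
  lookup 58.5.191.9: bits 00111010000001011011 walk d0:-→d1:-→d2:-→d3:-→d4:-→d5:-→d6:-→d7:-→d8:-→d9:-→d10:-→d11:-→d12:H3→d13:-→d14:-→d15:-→d16:-→d17:-→d18:-→d19:-→d20:H2 -> H2
  del 32.199.53.0/24 (clear depth 24)
  lookup 58.5.176.0: bits 00111010000001011011 walk d0:-→d1:-→d2:-→d3:-→d4:-→d5:-→d6:-→d7:-→d8:-→d9:-→d10:-→d11:-→d12:H3→d13:-→d14:-→d15:-→d16:-→d17:-→d18:-→d19:-→d20:H2 -> H2
  add 58.216.130.0/23 -> H1 at depth 23
  add 0.0.0.0/0 -> H2 at depth 0
  add 0.0.0.0/0 -> H1 at depth 0
  add 58.0.0.0/12 -> H3 at depth 12
  lookup 58.216.130.12: bits 00111010110110001000001 walk d0:H1→d1:-→d2:-→d3:-→d4:-→d5:-→d6:-→d7:-→d8:-→d9:-→d10:-→d11:-→d12:-→d13:-→d14:-→d15:-→d16:-→d17:-→d18:-→d19:-→d20:-→d21:-→d22:-→d23:H1 -> H1
  lookup 58.216.130.227: bits 00111010110110001000001 walk d0:H1→d1:-→d2:-→d3:-→d4:-→d5:-→d6:-→d7:-→d8:-→d9:-→d10:-→d11:-→d12:-→d13:-→d14:-→d15:-→d16:-→d17:-→d18:-→d19:-→d20:-→d21:-→d22:-→d23:H1 -> H1
  del 58.5.176.0/20 (clear depth 20)
  add 58.216.0.0/16 -> H4 at depth 16
  add 32.0.0.0/7 -> H2 at depth 7
  del 58.216.130.0/23 (clear depth 23)
  add 32.199.0.0/16 -> H0 at depth 16
  lookup 58.216.0.24: bits 0011101011011000 walk d0:H1→d1:-→d2:-→d3:-→d4:-→d5:-→d6:-→d7:-→d8:-→d9:-→d10:-→d11:-→d12:-→d13:-→d14:-→d15:-→d16:H4 -> H4
  lookup 154.184.104.231: bits ε walk d0:H1 -> H1
  lookup 32.199.17.116: bits 001000001100011100 walk d0:H1→d1:-→d2:-→d3:-→d4:-→d5:-→d6:-→d7:H2→d8:-→d9:-→d10:-→d11:-→d12:-→d13:-→d14:-→d15:-→d16:H0→d17:-→d18:- -> H0
  lookup 58.216.14.237: bits 0011101011011000 walk d0:H1→d1:-→d2:-→d3:-→d4:-→d5:-→d6:-→d7:-→d8:-→d9:-→d10:-→d11:-→d12:-→d13:-→d14:-→d15:-→d16:H4 -> H4
  del 32.199.0.0/16 (clear depth 16)
  add 0.0.0.0/0 -> H0 at depth 0
  lookup 58.216.0.33: bits 0011101011011000 walk d0:H0→d1:-→d2:-→d3:-→d4:-→d5:-→d6:-→d7:-→d8:-→d9:-→d10:-→d11:-→d12:-→d13:-→d14:-→d15:-→d16:H4 -> H4
  del 0.0.0.0/0 (clear depth 0)

== LOOKUPS ==
["H3","H3","H0","H3","H2","H2","H1","H1","H4","H1","H0","H4","H4"]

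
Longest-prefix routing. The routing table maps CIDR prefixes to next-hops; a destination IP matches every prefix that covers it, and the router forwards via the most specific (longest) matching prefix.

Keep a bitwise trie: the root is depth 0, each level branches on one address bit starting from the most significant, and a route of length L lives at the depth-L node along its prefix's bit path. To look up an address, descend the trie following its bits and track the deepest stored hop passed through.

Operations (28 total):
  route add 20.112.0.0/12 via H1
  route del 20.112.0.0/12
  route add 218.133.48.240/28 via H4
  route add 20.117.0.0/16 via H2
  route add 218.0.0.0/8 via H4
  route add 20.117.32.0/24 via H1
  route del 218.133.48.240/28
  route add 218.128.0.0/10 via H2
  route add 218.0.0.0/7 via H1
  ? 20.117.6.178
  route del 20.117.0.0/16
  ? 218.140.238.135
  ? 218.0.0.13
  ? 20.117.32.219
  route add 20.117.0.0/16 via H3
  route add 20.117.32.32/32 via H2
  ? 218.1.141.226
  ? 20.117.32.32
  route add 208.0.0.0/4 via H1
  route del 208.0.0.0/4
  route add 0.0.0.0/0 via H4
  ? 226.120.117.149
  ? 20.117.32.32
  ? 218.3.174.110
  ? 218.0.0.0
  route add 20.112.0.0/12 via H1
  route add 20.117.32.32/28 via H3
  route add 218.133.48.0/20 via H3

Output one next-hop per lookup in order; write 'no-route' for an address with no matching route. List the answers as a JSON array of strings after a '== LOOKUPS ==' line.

Process each operation:
  add 20.112.0.0/12 -> H1 at depth 12
  del 20.112.0.0/12 (clear depth 12)
  add 218.133.48.240/28 -> H4 at depth 28
  add 20.117.0.0/16 -> H2 at depth 16
  add 218.0.0.0/8 -> H4 at depth 8
  add 20.117.32.0/24 -> H1 at depth 24
  del 218.133.48.240/28 (clear depth 28)
  add 218.128.0.0/10 -> H2 at depth 10
  add 218.0.0.0/7 -> H1 at depth 7
  ? 20.117.6.178  path d0:-→d1:-→d2:-→d3:-→d4:-→d5:-→d6:-→d7:-→d8:-→d9:-→d10:-→d11:-→d12:-→d13:-→d14:-→d15:-→d16:H2→d17:-→d18:-  best=H2
  del 20.117.0.0/16 (clear depth 16)
  ? 218.140.238.135  path d0:-→d1:-→d2:-→d3:-→d4:-→d5:-→d6:-→d7:H1→d8:H4→d9:-→d10:H2→d11:-→d12:-  best=H2
  ? 218.0.0.13  path d0:-→d1:-→d2:-→d3:-→d4:-→d5:-→d6:-→d7:H1→d8:H4  best=H4
  ? 20.117.32.219  path d0:-→d1:-→d2:-→d3:-→d4:-→d5:-→d6:-→d7:-→d8:-→d9:-→d10:-→d11:-→d12:-→d13:-→d14:-→d15:-→d16:-→d17:-→d18:-→d19:-→d20:-→d21:-→d22:-→d23:-→d24:H1  best=H1
  add 20.117.0.0/16 -> H3 at depth 16
  add 20.117.32.32/32 -> H2 at depth 32
  ? 218.1.141.226  path d0:-→d1:-→d2:-→d3:-→d4:-→d5:-→d6:-→d7:H1→d8:H4  best=H4
  ? 20.117.32.32  path d0:-→d1:-→d2:-→d3:-→d4:-→d5:-→d6:-→d7:-→d8:-→d9:-→d10:-→d11:-→d12:-→d13:-→d14:-→d15:-→d16:H3→d17:-→d18:-→d19:-→d20:-→d21:-→d22:-→d23:-→d24:H1→d25:-→d26:-→d27:-→d28:-→d29:-→d30:-→d31:-→d32:H2  best=H2
  add 208.0.0.0/4 -> H1 at depth 4
  del 208.0.0.0/4 (clear depth 4)
  add 0.0.0.0/0 -> H4 at depth 0
  ? 226.120.117.149  path d0:H4→d1:-→d2:-  best=H4
  ? 20.117.32.32  path d0:H4→d1:-→d2:-→d3:-→d4:-→d5:-→d6:-→d7:-→d8:-→d9:-→d10:-→d11:-→d12:-→d13:-→d14:-→d15:-→d16:H3→d17:-→d18:-→d19:-→d20:-→d21:-→d22:-→d23:-→d24:H1→d25:-→d26:-→d27:-→d28:-→d29:-→d30:-→d31:-→d32:H2  best=H2
  ? 218.3.174.110  path d0:H4→d1:-→d2:-→d3:-→d4:-→d5:-→d6:-→d7:H1→d8:H4  best=H4
  ? 218.0.0.0  path d0:H4→d1:-→d2:-→d3:-→d4:-→d5:-→d6:-→d7:H1→d8:H4  best=H4
  add 20.112.0.0/12 -> H1 at depth 12
  add 20.117.32.32/28 -> H3 at depth 28
  add 218.133.48.0/20 -> H3 at depth 20

== LOOKUPS ==
["H2","H2","H4","H1","H4","H2","H4","H2","H4","H4"]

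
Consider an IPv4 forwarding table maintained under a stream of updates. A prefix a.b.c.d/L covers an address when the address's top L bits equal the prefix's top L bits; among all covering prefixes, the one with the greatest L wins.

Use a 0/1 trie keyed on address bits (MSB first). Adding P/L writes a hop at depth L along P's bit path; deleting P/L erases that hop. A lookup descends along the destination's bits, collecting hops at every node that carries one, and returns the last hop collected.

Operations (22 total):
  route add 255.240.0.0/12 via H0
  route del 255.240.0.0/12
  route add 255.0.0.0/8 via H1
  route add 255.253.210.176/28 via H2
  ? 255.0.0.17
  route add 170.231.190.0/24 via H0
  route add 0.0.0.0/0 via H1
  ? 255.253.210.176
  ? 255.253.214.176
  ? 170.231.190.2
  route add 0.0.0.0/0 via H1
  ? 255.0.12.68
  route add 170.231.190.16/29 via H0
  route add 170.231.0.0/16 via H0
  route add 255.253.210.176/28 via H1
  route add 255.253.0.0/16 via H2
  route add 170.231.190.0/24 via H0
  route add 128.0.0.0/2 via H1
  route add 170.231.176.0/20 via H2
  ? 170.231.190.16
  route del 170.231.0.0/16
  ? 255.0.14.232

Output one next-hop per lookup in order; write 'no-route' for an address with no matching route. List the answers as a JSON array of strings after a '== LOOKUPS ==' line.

Process each operation:
  + 255.240.0.0/12 (H0) depth=12
  del 255.240.0.0/12 (clear depth 12)
  + 255.0.0.0/8 (H1) depth=8
  + 255.253.210.176/28 (H2) depth=28
  lookup 255.0.0.17: bits 11111111 walk d0:-→d1:-→d2:-→d3:-→d4:-→d5:-→d6:-→d7:-→d8:H1 -> H1
  + 170.231.190.0/24 (H0) depth=24
  + 0.0.0.0/0 (H1) depth=0
  lookup 255.253.210.176: bits 1111111111111101110100101011 walk d0:H1→d1:-→d2:-→d3:-→d4:-→d5:-→d6:-→d7:-→d8:H1→d9:-→d10:-→d11:-→d12:-→d13:-→d14:-→d15:-→d16:-→d17:-→d18:-→d19:-→d20:-→d21:-→d22:-→d23:-→d24:-→d25:-→d26:-→d27:-→d28:H2 -> H2
  lookup 255.253.214.176: bits 111111111111110111010 walk d0:H1→d1:-→d2:-→d3:-→d4:-→d5:-→d6:-→d7:-→d8:H1→d9:-→d10:-→d11:-→d12:-→d13:-→d14:-→d15:-→d16:-→d17:-→d18:-→d19:-→d20:-→d21:- -> H1
  lookup 170.231.190.2: bits 101010101110011110111110 walk d0:H1→d1:-→d2:-→d3:-→d4:-→d5:-→d6:-→d7:-→d8:-→d9:-→d10:-→d11:-→d12:-→d13:-→d14:-→d15:-→d16:-→d17:-→d18:-→d19:-→d20:-→d21:-→d22:-→d23:-→d24:H0 -> H0
  + 0.0.0.0/0 (H1) depth=0
  lookup 255.0.12.68: bits 11111111 walk d0:H1→d1:-→d2:-→d3:-→d4:-→d5:-→d6:-→d7:-→d8:H1 -> H1
  + 170.231.190.16/29 (H0) depth=29
  + 170.231.0.0/16 (H0) depth=16
  + 255.253.210.176/28 (H1) depth=28
  + 255.253.0.0/16 (H2) depth=16
  + 170.231.190.0/24 (H0) depth=24
  + 128.0.0.0/2 (H1) depth=2
  + 170.231.176.0/20 (H2) depth=20
  lookup 170.231.190.16: bits 10101010111001111011111000010 walk d0:H1→d1:-→d2:H1→d3:-→d4:-→d5:-→d6:-→d7:-→d8:-→d9:-→d10:-→d11:-→d12:-→d13:-→d14:-→d15:-→d16:H0→d17:-→d18:-→d19:-→d20:H2→d21:-→d22:-→d23:-→d24:H0→d25:-→d26:-→d27:-→d28:-→d29:H0 -> H0
  del 170.231.0.0/16 (clear depth 16)
  lookup 255.0.14.232: bits 11111111 walk d0:H1→d1:-→d2:-→d3:-→d4:-→d5:-→d6:-→d7:-→d8:H1 -> H1

== LOOKUPS ==
["H1","H2","H1","H0","H1","H0","H1"]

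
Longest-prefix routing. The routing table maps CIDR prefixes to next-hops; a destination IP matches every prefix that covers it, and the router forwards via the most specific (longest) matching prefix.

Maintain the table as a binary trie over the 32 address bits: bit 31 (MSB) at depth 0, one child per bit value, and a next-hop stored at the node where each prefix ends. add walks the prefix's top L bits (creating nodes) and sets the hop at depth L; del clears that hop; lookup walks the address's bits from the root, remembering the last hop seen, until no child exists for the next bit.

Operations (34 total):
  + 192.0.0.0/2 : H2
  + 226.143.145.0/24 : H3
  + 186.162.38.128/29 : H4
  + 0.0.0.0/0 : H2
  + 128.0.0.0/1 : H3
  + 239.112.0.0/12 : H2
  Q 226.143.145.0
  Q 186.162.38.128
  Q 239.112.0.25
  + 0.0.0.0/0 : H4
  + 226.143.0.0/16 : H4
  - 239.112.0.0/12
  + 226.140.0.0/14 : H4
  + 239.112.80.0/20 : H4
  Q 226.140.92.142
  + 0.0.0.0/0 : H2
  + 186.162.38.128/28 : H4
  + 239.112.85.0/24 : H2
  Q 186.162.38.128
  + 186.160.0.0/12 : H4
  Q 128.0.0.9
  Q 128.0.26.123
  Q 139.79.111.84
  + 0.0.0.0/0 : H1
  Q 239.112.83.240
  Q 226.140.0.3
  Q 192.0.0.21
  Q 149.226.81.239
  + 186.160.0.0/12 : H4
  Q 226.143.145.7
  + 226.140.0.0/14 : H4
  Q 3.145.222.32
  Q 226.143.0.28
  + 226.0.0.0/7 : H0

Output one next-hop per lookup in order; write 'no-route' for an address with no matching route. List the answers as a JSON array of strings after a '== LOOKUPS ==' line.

Trace:
  + 192.0.0.0/2 (H2) depth=2
  + 226.143.145.0/24 (H3) depth=24
  + 186.162.38.128/29 (H4) depth=29
  + 0.0.0.0/0 (H2) depth=0
  + 128.0.0.0/1 (H3) depth=1
  + 239.112.0.0/12 (H2) depth=12
  Q 226.143.145.0: descend 111000101000111110010001 ; hops seen [H2,H3,H2,H3] ; pick H3
  Q 186.162.38.128: descend 10111010101000100010011010000 ; hops seen [H2,H3,H4] ; pick H4
  Q 239.112.0.25: descend 111011110111 ; hops seen [H2,H3,H2,H2] ; pick H2
  + 0.0.0.0/0 (H4) depth=0
  + 226.143.0.0/16 (H4) depth=16
  del 239.112.0.0/12 (clear depth 12)
  + 226.140.0.0/14 (H4) depth=14
  + 239.112.80.0/20 (H4) depth=20
  Q 226.140.92.142: descend 11100010100011 ; hops seen [H4,H3,H2,H4] ; pick H4
  + 0.0.0.0/0 (H2) depth=0
  + 186.162.38.128/28 (H4) depth=28
  + 239.112.85.0/24 (H2) depth=24
  Q 186.162.38.128: descend 10111010101000100010011010000 ; hops seen [H2,H3,H4,H4] ; pick H4
  + 186.160.0.0/12 (H4) depth=12
  Q 128.0.0.9: descend 10 ; hops seen [H2,H3] ; pick H3
  Q 128.0.26.123: descend 10 ; hops seen [H2,H3] ; pick H3
  Q 139.79.111.84: descend 10 ; hops seen [H2,H3] ; pick H3
  + 0.0.0.0/0 (H1) depth=0
  Q 239.112.83.240: descend 111011110111000001010 ; hops seen [H1,H3,H2,H4] ; pick H4
  Q 226.140.0.3: descend 11100010100011 ; hops seen [H1,H3,H2,H4] ; pick H4
  Q 192.0.0.21: descend 11 ; hops seen [H1,H3,H2] ; pick H2
  Q 149.226.81.239: descend 10 ; hops seen [H1,H3] ; pick H3
  + 186.160.0.0/12 (H4) depth=12
  Q 226.143.145.7: descend 111000101000111110010001 ; hops seen [H1,H3,H2,H4,H4,H3] ; pick H3
  + 226.140.0.0/14 (H4) depth=14
  Q 3.145.222.32: descend ε ; hops seen [H1] ; pick H1
  Q 226.143.0.28: descend 1110001010001111 ; hops seen [H1,H3,H2,H4,H4] ; pick H4
  + 226.0.0.0/7 (H0) depth=7

== LOOKUPS ==
["H3","H4","H2","H4","H4","H3","H3","H3","H4","H4","H2","H3","H3","H1","H4"]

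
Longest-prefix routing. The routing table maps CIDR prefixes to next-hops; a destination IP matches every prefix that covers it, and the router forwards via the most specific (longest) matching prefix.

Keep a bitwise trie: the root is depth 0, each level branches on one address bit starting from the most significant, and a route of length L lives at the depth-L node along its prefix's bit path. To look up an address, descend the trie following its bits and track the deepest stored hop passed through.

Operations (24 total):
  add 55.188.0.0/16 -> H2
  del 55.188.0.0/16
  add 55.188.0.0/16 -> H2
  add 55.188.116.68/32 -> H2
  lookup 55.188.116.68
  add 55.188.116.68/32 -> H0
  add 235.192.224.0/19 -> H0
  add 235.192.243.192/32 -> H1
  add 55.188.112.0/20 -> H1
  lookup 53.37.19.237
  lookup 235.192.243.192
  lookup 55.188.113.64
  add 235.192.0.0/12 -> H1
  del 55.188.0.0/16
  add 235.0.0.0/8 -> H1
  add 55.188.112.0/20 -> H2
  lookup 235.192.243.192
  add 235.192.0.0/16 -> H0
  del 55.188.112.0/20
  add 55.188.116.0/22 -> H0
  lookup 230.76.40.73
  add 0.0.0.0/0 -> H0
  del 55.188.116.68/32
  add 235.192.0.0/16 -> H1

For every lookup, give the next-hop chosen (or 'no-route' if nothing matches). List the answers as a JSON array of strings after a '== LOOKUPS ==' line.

Apply in order:
  + 55.188.0.0/16 (H2) depth=16
  - 55.188.0.0/16 clear@16
  + 55.188.0.0/16 (H2) depth=16
  + 55.188.116.68/32 (H2) depth=32
  lookup 55.188.116.68: bits 00110111101111000111010001000100 walk d0:-→d1:-→d2:-→d3:-→d4:-→d5:-→d6:-→d7:-→d8:-→d9:-→d10:-→d11:-→d12:-→d13:-→d14:-→d15:-→d16:H2→d17:-→d18:-→d19:-→d20:-→d21:-→d22:-→d23:-→d24:-→d25:-→d26:-→d27:-→d28:-→d29:-→d30:-→d31:-→d32:H2 -> H2
  + 55.188.116.68/32 (H0) depth=32
  + 235.192.224.0/19 (H0) depth=19
  + 235.192.243.192/32 (H1) depth=32
  + 55.188.112.0/20 (H1) depth=20
  lookup 53.37.19.237: bits 001101 walk d0:-→d1:-→d2:-→d3:-→d4:-→d5:-→d6:- -> no-route
  lookup 235.192.243.192: bits 11101011110000001111001111000000 walk d0:-→d1:-→d2:-→d3:-→d4:-→d5:-→d6:-→d7:-→d8:-→d9:-→d10:-→d11:-→d12:-→d13:-→d14:-→d15:-→d16:-→d17:-→d18:-→d19:H0→d20:-→d21:-→d22:-→d23:-→d24:-→d25:-→d26:-→d27:-→d28:-→d29:-→d30:-→d31:-→d32:H1 -> H1
  lookup 55.188.113.64: bits 001101111011110001110 walk d0:-→d1:-→d2:-→d3:-→d4:-→d5:-→d6:-→d7:-→d8:-→d9:-→d10:-→d11:-→d12:-→d13:-→d14:-→d15:-→d16:H2→d17:-→d18:-→d19:-→d20:H1→d21:- -> H1
  + 235.192.0.0/12 (H1) depth=12
  - 55.188.0.0/16 clear@16
  + 235.0.0.0/8 (H1) depth=8
  + 55.188.112.0/20 (H2) depth=20
  lookup 235.192.243.192: bits 11101011110000001111001111000000 walk d0:-→d1:-→d2:-→d3:-→d4:-→d5:-→d6:-→d7:-→d8:H1→d9:-→d10:-→d11:-→d12:H1→d13:-→d14:-→d15:-→d16:-→d17:-→d18:-→d19:H0→d20:-→d21:-→d22:-→d23:-→d24:-→d25:-→d26:-→d27:-→d28:-→d29:-→d30:-→d31:-→d32:H1 -> H1
  + 235.192.0.0/16 (H0) depth=16
  - 55.188.112.0/20 clear@20
  + 55.188.116.0/22 (H0) depth=22
  lookup 230.76.40.73: bits 1110 walk d0:-→d1:-→d2:-→d3:-→d4:- -> no-route
  + 0.0.0.0/0 (H0) depth=0
  - 55.188.116.68/32 clear@32
  + 235.192.0.0/16 (H1) depth=16

== LOOKUPS ==
["H2","no-route","H1","H1","H1","no-route"]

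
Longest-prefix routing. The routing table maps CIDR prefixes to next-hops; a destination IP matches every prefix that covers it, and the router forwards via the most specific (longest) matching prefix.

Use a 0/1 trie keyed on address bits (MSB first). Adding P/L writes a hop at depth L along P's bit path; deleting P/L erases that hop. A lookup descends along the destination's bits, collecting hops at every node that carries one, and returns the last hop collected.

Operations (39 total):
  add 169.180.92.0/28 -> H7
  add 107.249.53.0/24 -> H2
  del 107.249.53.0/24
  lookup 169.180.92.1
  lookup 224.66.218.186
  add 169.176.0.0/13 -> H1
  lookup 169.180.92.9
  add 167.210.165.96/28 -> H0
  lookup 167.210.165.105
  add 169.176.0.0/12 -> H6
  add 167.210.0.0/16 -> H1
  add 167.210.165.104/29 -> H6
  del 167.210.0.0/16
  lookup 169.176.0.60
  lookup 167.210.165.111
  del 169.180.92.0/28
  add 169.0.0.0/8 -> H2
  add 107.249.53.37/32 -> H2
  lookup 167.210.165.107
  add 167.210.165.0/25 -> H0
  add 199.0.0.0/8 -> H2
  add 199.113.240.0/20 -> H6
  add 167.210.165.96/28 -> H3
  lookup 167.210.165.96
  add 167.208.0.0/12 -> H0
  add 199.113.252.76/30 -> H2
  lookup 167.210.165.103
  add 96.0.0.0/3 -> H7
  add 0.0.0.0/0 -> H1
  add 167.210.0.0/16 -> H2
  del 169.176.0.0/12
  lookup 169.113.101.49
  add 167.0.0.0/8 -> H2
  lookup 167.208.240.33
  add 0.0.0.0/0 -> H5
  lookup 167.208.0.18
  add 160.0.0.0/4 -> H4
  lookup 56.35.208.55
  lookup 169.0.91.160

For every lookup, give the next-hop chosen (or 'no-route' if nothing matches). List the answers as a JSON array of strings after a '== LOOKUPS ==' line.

Trace:
  + 169.180.92.0/28 (H7) depth=28
  + 107.249.53.0/24 (H2) depth=24
  - 107.249.53.0/24 clear@24
  ? 169.180.92.1  path d0:-→d1:-→d2:-→d3:-→d4:-→d5:-→d6:-→d7:-→d8:-→d9:-→d10:-→d11:-→d12:-→d13:-→d14:-→d15:-→d16:-→d17:-→d18:-→d19:-→d20:-→d21:-→d22:-→d23:-→d24:-→d25:-→d26:-→d27:-→d28:H7  best=H7
  ? 224.66.218.186  path d0:-→d1:-  best=no-route
  + 169.176.0.0/13 (H1) depth=13
  ? 169.180.92.9  path d0:-→d1:-→d2:-→d3:-→d4:-→d5:-→d6:-→d7:-→d8:-→d9:-→d10:-→d11:-→d12:-→d13:H1→d14:-→d15:-→d16:-→d17:-→d18:-→d19:-→d20:-→d21:-→d22:-→d23:-→d24:-→d25:-→d26:-→d27:-→d28:H7  best=H7
  + 167.210.165.96/28 (H0) depth=28
  ? 167.210.165.105  path d0:-→d1:-→d2:-→d3:-→d4:-→d5:-→d6:-→d7:-→d8:-→d9:-→d10:-→d11:-→d12:-→d13:-→d14:-→d15:-→d16:-→d17:-→d18:-→d19:-→d20:-→d21:-→d22:-→d23:-→d24:-→d25:-→d26:-→d27:-→d28:H0  best=H0
  + 169.176.0.0/12 (H6) depth=12
  + 167.210.0.0/16 (H1) depth=16
  + 167.210.165.104/29 (H6) depth=29
  - 167.210.0.0/16 clear@16
  ? 169.176.0.60  path d0:-→d1:-→d2:-→d3:-→d4:-→d5:-→d6:-→d7:-→d8:-→d9:-→d10:-→d11:-→d12:H6→d13:H1  best=H1
  ? 167.210.165.111  path d0:-→d1:-→d2:-→d3:-→d4:-→d5:-→d6:-→d7:-→d8:-→d9:-→d10:-→d11:-→d12:-→d13:-→d14:-→d15:-→d16:-→d17:-→d18:-→d19:-→d20:-→d21:-→d22:-→d23:-→d24:-→d25:-→d26:-→d27:-→d28:H0→d29:H6  best=H6
  - 169.180.92.0/28 clear@28
  + 169.0.0.0/8 (H2) depth=8
  + 107.249.53.37/32 (H2) depth=32
  ? 167.210.165.107  path d0:-→d1:-→d2:-→d3:-→d4:-→d5:-→d6:-→d7:-→d8:-→d9:-→d10:-→d11:-→d12:-→d13:-→d14:-→d15:-→d16:-→d17:-→d18:-→d19:-→d20:-→d21:-→d22:-→d23:-→d24:-→d25:-→d26:-→d27:-→d28:H0→d29:H6  best=H6
  + 167.210.165.0/25 (H0) depth=25
  + 199.0.0.0/8 (H2) depth=8
  + 199.113.240.0/20 (H6) depth=20
  + 167.210.165.96/28 (H3) depth=28
  ? 167.210.165.96  path d0:-→d1:-→d2:-→d3:-→d4:-→d5:-→d6:-→d7:-→d8:-→d9:-→d10:-→d11:-→d12:-→d13:-→d14:-→d15:-→d16:-→d17:-→d18:-→d19:-→d20:-→d21:-→d22:-→d23:-→d24:-→d25:H0→d26:-→d27:-→d28:H3  best=H3
  + 167.208.0.0/12 (H0) depth=12
  + 199.113.252.76/30 (H2) depth=30
  ? 167.210.165.103  path d0:-→d1:-→d2:-→d3:-→d4:-→d5:-→d6:-→d7:-→d8:-→d9:-→d10:-→d11:-→d12:H0→d13:-→d14:-→d15:-→d16:-→d17:-→d18:-→d19:-→d20:-→d21:-→d22:-→d23:-→d24:-→d25:H0→d26:-→d27:-→d28:H3  best=H3
  + 96.0.0.0/3 (H7) depth=3
  + 0.0.0.0/0 (H1) depth=0
  + 167.210.0.0/16 (H2) depth=16
  - 169.176.0.0/12 clear@12
  ? 169.113.101.49  path d0:H1→d1:-→d2:-→d3:-→d4:-→d5:-→d6:-→d7:-→d8:H2  best=H2
  + 167.0.0.0/8 (H2) depth=8
  ? 167.208.240.33  path d0:H1→d1:-→d2:-→d3:-→d4:-→d5:-→d6:-→d7:-→d8:H2→d9:-→d10:-→d11:-→d12:H0→d13:-→d14:-  best=H0
  + 0.0.0.0/0 (H5) depth=0
  ? 167.208.0.18  path d0:H5→d1:-→d2:-→d3:-→d4:-→d5:-→d6:-→d7:-→d8:H2→d9:-→d10:-→d11:-→d12:H0→d13:-→d14:-  best=H0
  + 160.0.0.0/4 (H4) depth=4
  ? 56.35.208.55  path d0:H5→d1:-  best=H5
  ? 169.0.91.160  path d0:H5→d1:-→d2:-→d3:-→d4:H4→d5:-→d6:-→d7:-→d8:H2  best=H2

== LOOKUPS ==
["H7","no-route","H7","H0","H1","H6","H6","H3","H3","H2","H0","H0","H5","H2"]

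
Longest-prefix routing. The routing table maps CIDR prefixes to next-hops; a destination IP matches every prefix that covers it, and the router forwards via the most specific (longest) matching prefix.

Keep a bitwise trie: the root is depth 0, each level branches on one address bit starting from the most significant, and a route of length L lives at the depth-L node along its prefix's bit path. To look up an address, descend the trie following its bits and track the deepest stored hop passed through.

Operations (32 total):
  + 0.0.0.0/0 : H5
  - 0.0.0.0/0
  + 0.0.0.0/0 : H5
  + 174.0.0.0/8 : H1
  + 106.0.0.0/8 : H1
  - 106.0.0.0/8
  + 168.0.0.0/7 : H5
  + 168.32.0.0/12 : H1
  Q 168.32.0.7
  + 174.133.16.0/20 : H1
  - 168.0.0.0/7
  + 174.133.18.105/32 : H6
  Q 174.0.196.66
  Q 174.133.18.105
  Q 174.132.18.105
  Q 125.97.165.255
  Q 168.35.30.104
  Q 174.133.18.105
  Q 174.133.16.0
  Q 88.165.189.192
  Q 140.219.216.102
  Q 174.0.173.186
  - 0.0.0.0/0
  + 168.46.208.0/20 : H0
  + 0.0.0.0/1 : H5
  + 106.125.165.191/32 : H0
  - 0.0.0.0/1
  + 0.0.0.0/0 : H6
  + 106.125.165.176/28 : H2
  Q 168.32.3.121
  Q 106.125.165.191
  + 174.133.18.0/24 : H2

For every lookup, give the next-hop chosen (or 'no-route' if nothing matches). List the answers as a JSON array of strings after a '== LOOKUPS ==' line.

Process each operation:
  add 0.0.0.0/0 -> H5 at depth 0
  del 0.0.0.0/0 (clear depth 0)
  add 0.0.0.0/0 -> H5 at depth 0
  add 174.0.0.0/8 -> H1 at depth 8
  add 106.0.0.0/8 -> H1 at depth 8
  del 106.0.0.0/8 (clear depth 8)
  add 168.0.0.0/7 -> H5 at depth 7
  add 168.32.0.0/12 -> H1 at depth 12
  Q 168.32.0.7: descend 101010000010 ; hops seen [H5,H5,H1] ; pick H1
  add 174.133.16.0/20 -> H1 at depth 20
  del 168.0.0.0/7 (clear depth 7)
  add 174.133.18.105/32 -> H6 at depth 32
  Q 174.0.196.66: descend 10101110 ; hops seen [H5,H1] ; pick H1
  Q 174.133.18.105: descend 10101110100001010001001001101001 ; hops seen [H5,H1,H1,H6] ; pick H6
  Q 174.132.18.105: descend 101011101000010 ; hops seen [H5,H1] ; pick H1
  Q 125.97.165.255: descend 011 ; hops seen [H5] ; pick H5
  Q 168.35.30.104: descend 101010000010 ; hops seen [H5,H1] ; pick H1
  Q 174.133.18.105: descend 10101110100001010001001001101001 ; hops seen [H5,H1,H1,H6] ; pick H6
  Q 174.133.16.0: descend 1010111010000101000100 ; hops seen [H5,H1,H1] ; pick H1
  Q 88.165.189.192: descend 01 ; hops seen [H5] ; pick H5
  Q 140.219.216.102: descend 10 ; hops seen [H5] ; pick H5
  Q 174.0.173.186: descend 10101110 ; hops seen [H5,H1] ; pick H1
  del 0.0.0.0/0 (clear depth 0)
  add 168.46.208.0/20 -> H0 at depth 20
  add 0.0.0.0/1 -> H5 at depth 1
  add 106.125.165.191/32 -> H0 at depth 32
  del 0.0.0.0/1 (clear depth 1)
  add 0.0.0.0/0 -> H6 at depth 0
  add 106.125.165.176/28 -> H2 at depth 28
  Q 168.32.3.121: descend 101010000010 ; hops seen [H6,H1] ; pick H1
  Q 106.125.165.191: descend 01101010011111011010010110111111 ; hops seen [H6,H2,H0] ; pick H0
  add 174.133.18.0/24 -> H2 at depth 24

== LOOKUPS ==
["H1","H1","H6","H1","H5","H1","H6","H1","H5","H5","H1","H1","H0"]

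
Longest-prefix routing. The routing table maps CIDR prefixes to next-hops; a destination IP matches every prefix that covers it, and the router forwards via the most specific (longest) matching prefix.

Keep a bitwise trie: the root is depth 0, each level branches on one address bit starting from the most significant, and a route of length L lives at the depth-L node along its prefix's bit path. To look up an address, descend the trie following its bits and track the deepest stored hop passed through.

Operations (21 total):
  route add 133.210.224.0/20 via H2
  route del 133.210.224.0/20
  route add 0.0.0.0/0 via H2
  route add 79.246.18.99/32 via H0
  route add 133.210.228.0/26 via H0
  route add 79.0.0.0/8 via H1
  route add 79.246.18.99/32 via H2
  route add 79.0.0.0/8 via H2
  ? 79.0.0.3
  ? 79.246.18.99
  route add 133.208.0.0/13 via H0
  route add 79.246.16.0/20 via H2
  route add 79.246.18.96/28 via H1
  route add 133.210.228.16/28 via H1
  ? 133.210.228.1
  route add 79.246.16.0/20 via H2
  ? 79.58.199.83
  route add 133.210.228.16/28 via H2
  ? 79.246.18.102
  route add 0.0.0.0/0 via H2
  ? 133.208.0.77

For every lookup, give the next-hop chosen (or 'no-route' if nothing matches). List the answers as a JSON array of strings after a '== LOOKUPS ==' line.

Apply in order:
  add 133.210.224.0/20 -> H2 at depth 20
  - 133.210.224.0/20 clear@20
  add 0.0.0.0/0 -> H2 at depth 0
  add 79.246.18.99/32 -> H0 at depth 32
  add 133.210.228.0/26 -> H0 at depth 26
  add 79.0.0.0/8 -> H1 at depth 8
  add 79.246.18.99/32 -> H2 at depth 32
  add 79.0.0.0/8 -> H2 at depth 8
  ? 79.0.0.3  path d0:H2→d1:-→d2:-→d3:-→d4:-→d5:-→d6:-→d7:-→d8:H2  best=H2
  ? 79.246.18.99  path d0:H2→d1:-→d2:-→d3:-→d4:-→d5:-→d6:-→d7:-→d8:H2→d9:-→d10:-→d11:-→d12:-→d13:-→d14:-→d15:-→d16:-→d17:-→d18:-→d19:-→d20:-→d21:-→d22:-→d23:-→d24:-→d25:-→d26:-→d27:-→d28:-→d29:-→d30:-→d31:-→d32:H2  best=H2
  add 133.208.0.0/13 -> H0 at depth 13
  add 79.246.16.0/20 -> H2 at depth 20
  add 79.246.18.96/28 -> H1 at depth 28
  add 133.210.228.16/28 -> H1 at depth 28
  ? 133.210.228.1  path d0:H2→d1:-→d2:-→d3:-→d4:-→d5:-→d6:-→d7:-→d8:-→d9:-→d10:-→d11:-→d12:-→d13:H0→d14:-→d15:-→d16:-→d17:-→d18:-→d19:-→d20:-→d21:-→d22:-→d23:-→d24:-→d25:-→d26:H0→d27:-  best=H0
  add 79.246.16.0/20 -> H2 at depth 20
  ? 79.58.199.83  path d0:H2→d1:-→d2:-→d3:-→d4:-→d5:-→d6:-→d7:-→d8:H2  best=H2
  add 133.210.228.16/28 -> H2 at depth 28
  ? 79.246.18.102  path d0:H2→d1:-→d2:-→d3:-→d4:-→d5:-→d6:-→d7:-→d8:H2→d9:-→d10:-→d11:-→d12:-→d13:-→d14:-→d15:-→d16:-→d17:-→d18:-→d19:-→d20:H2→d21:-→d22:-→d23:-→d24:-→d25:-→d26:-→d27:-→d28:H1→d29:-  best=H1
  add 0.0.0.0/0 -> H2 at depth 0
  ? 133.208.0.77  path d0:H2→d1:-→d2:-→d3:-→d4:-→d5:-→d6:-→d7:-→d8:-→d9:-→d10:-→d11:-→d12:-→d13:H0→d14:-  best=H0

== LOOKUPS ==
["H2","H2","H0","H2","H1","H0"]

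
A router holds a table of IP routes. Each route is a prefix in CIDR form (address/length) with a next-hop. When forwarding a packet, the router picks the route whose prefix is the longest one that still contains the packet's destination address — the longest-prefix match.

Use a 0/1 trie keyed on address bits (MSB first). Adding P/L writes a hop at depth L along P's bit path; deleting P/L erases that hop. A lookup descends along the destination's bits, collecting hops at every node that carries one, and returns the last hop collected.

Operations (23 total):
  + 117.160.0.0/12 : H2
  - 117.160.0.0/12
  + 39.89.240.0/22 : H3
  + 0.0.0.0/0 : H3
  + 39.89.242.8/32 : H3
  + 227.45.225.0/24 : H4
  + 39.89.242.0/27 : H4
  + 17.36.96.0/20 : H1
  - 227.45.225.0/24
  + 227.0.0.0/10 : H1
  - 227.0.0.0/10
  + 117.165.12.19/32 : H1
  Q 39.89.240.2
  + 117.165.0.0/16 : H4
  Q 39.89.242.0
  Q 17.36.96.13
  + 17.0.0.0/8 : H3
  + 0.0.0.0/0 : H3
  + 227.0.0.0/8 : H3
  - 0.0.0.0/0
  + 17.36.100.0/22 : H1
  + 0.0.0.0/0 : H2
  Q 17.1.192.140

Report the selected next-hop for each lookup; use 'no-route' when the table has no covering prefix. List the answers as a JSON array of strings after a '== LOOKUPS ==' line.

Apply in order:
  add 117.160.0.0/12 -> H2 at depth 12
  - 117.160.0.0/12 clear@12
  add 39.89.240.0/22 -> H3 at depth 22
  add 0.0.0.0/0 -> H3 at depth 0
  add 39.89.242.8/32 -> H3 at depth 32
  add 227.45.225.0/24 -> H4 at depth 24
  add 39.89.242.0/27 -> H4 at depth 27
  add 17.36.96.0/20 -> H1 at depth 20
  - 227.45.225.0/24 clear@24
  add 227.0.0.0/10 -> H1 at depth 10
  - 227.0.0.0/10 clear@10
  add 117.165.12.19/32 -> H1 at depth 32
  ? 39.89.240.2  path d0:H3→d1:-→d2:-→d3:-→d4:-→d5:-→d6:-→d7:-→d8:-→d9:-→d10:-→d11:-→d12:-→d13:-→d14:-→d15:-→d16:-→d17:-→d18:-→d19:-→d20:-→d21:-→d22:H3  best=H3
  add 117.165.0.0/16 -> H4 at depth 16
  ? 39.89.242.0  path d0:H3→d1:-→d2:-→d3:-→d4:-→d5:-→d6:-→d7:-→d8:-→d9:-→d10:-→d11:-→d12:-→d13:-→d14:-→d15:-→d16:-→d17:-→d18:-→d19:-→d20:-→d21:-→d22:H3→d23:-→d24:-→d25:-→d26:-→d27:H4→d28:-  best=H4
  ? 17.36.96.13  path d0:H3→d1:-→d2:-→d3:-→d4:-→d5:-→d6:-→d7:-→d8:-→d9:-→d10:-→d11:-→d12:-→d13:-→d14:-→d15:-→d16:-→d17:-→d18:-→d19:-→d20:H1  best=H1
  add 17.0.0.0/8 -> H3 at depth 8
  add 0.0.0.0/0 -> H3 at depth 0
  add 227.0.0.0/8 -> H3 at depth 8
  - 0.0.0.0/0 clear@0
  add 17.36.100.0/22 -> H1 at depth 22
  add 0.0.0.0/0 -> H2 at depth 0
  ? 17.1.192.140  path d0:H2→d1:-→d2:-→d3:-→d4:-→d5:-→d6:-→d7:-→d8:H3→d9:-→d10:-  best=H3

== LOOKUPS ==
["H3","H4","H1","H3"]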